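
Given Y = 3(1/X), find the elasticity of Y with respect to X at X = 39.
Elasticity = -1

Elasticity = (dY/dX) · (X/Y)

dY/dX = -3/X²
At X = 39: dY/dX = -1/507, Y = 1/13

Elasticity = (-1/507) · (39 / (1/13)) = -1

Interpretation: for a small percentage change in X, the percentage change in Y is approximately -1.00 times as large.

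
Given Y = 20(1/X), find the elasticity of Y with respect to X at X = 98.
Elasticity = -1

Elasticity = (dY/dX) · (X/Y)

dY/dX = -20/X²
At X = 98: dY/dX = -5/2401, Y = 10/49

Elasticity = (-5/2401) · (98 / (10/49)) = -1

Interpretation: for a small percentage change in X, the percentage change in Y is approximately -1.00 times as large.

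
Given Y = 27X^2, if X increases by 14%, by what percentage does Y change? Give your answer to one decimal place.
30.0%

For Y = 27X^2:
If X → X(1 + 0.14)
Then Y → Y · (1 + 0.14)^2
     = Y · 1.2996

Percentage change = ((1 + 0.14)^2 − 1) × 100% ≈ 30.0%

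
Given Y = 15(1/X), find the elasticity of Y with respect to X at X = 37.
Elasticity = -1

Elasticity = (dY/dX) · (X/Y)

dY/dX = -15/X²
At X = 37: dY/dX = -15/1369, Y = 15/37

Elasticity = (-15/1369) · (37 / (15/37)) = -1

Interpretation: for a small percentage change in X, the percentage change in Y is approximately -1.00 times as large.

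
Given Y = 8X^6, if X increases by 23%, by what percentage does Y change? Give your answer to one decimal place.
246.3%

For Y = 8X^6:
If X → X(1 + 0.23)
Then Y → Y · (1 + 0.23)^6
     ≈ Y · 3.4628

Percentage change = ((1 + 0.23)^6 − 1) × 100% ≈ 246.3%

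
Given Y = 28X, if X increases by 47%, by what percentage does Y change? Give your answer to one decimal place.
47.0%

For Y = 28X:
If X → X(1 + 0.47)
Then Y → Y · (1 + 0.47)^1
     = Y · 1.4700

Percentage change = ((1 + 0.47)^1 − 1) × 100% = 47.0%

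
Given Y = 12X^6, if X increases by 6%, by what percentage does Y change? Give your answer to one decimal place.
41.9%

For Y = 12X^6:
If X → X(1 + 0.06)
Then Y → Y · (1 + 0.06)^6
     ≈ Y · 1.4185

Percentage change = ((1 + 0.06)^6 − 1) × 100% ≈ 41.9%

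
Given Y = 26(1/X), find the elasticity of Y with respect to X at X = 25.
Elasticity = -1

Elasticity = (dY/dX) · (X/Y)

dY/dX = -26/X²
At X = 25: dY/dX = -26/625, Y = 26/25

Elasticity = (-26/625) · (25 / (26/25)) = -1

Interpretation: for a small percentage change in X, the percentage change in Y is approximately -1.00 times as large.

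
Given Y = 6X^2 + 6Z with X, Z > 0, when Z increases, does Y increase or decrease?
Y increases

Taking the partial derivative:
∂Y/∂Z = 6

∂Y/∂Z = 6 > 0 (assuming positive values)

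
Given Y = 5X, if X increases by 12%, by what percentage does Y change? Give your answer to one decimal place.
12.0%

For Y = 5X:
If X → X(1 + 0.12)
Then Y → Y · (1 + 0.12)^1
     = Y · 1.1200

Percentage change = ((1 + 0.12)^1 − 1) × 100% = 12.0%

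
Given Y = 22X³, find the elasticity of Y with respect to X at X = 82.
Elasticity = 3

Elasticity = (dY/dX) · (X/Y)

dY/dX = 66·X²
At X = 82: dY/dX = 443784, Y = 12130096

Elasticity = 443784 · (82 / 12130096) = 3

Interpretation: for a small percentage change in X, the percentage change in Y is approximately 3.00 times as large.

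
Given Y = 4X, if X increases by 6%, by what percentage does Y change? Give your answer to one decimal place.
6.0%

For Y = 4X:
If X → X(1 + 0.06)
Then Y → Y · (1 + 0.06)^1
     = Y · 1.0600

Percentage change = ((1 + 0.06)^1 − 1) × 100% = 6.0%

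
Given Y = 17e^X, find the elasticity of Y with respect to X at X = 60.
Elasticity = 60

Elasticity = (dY/dX) · (X/Y)

dY/dX = 17·e^X
At X = 60: dY/dX = 17·e^60, Y = 17·e^60

Elasticity = (17·e^60) · (60 / (17·e^60)) = 60

Interpretation: for a small percentage change in X, the percentage change in Y is approximately 60.00 times as large.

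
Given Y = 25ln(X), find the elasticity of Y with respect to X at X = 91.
Elasticity = 1/ln(91) ≈ 0.2217

Elasticity = (dY/dX) · (X/Y)

dY/dX = 25/X
At X = 91: dY/dX = 25/91, Y = 25·ln(91)

Elasticity = (25/91) · (91 / (25·ln(91))) = 1/ln(91) ≈ 0.2217

Interpretation: for a small percentage change in X, the percentage change in Y is approximately 0.22 times as large.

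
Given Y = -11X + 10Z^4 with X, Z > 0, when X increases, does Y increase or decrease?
Y decreases

Taking the partial derivative:
∂Y/∂X = -11

∂Y/∂X = -11 < 0 (assuming positive values)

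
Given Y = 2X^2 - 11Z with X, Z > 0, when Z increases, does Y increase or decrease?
Y decreases

Taking the partial derivative:
∂Y/∂Z = -11

∂Y/∂Z = -11 < 0 (assuming positive values)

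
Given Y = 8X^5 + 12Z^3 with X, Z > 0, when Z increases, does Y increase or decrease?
Y increases

Taking the partial derivative:
∂Y/∂Z = 36Z^2

∂Y/∂Z = 36Z^2 > 0 (assuming positive values)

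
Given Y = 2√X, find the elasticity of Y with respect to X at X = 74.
Elasticity = 1/2

Elasticity = (dY/dX) · (X/Y)

dY/dX = 1/√X
At X = 74: dY/dX = √74/74, Y = 2·√74

Elasticity = (√74/74) · (74 / (2·√74)) = 1/2

Interpretation: for a small percentage change in X, the percentage change in Y is approximately 0.50 times as large.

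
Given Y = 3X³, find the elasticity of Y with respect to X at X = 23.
Elasticity = 3

Elasticity = (dY/dX) · (X/Y)

dY/dX = 9·X²
At X = 23: dY/dX = 4761, Y = 36501

Elasticity = 4761 · (23 / 36501) = 3

Interpretation: for a small percentage change in X, the percentage change in Y is approximately 3.00 times as large.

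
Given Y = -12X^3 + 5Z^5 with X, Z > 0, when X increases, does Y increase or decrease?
Y decreases

Taking the partial derivative:
∂Y/∂X = -36X^2

∂Y/∂X = -36X^2 < 0 (assuming positive values)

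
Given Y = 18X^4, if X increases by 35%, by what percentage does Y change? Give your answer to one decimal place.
232.2%

For Y = 18X^4:
If X → X(1 + 0.35)
Then Y → Y · (1 + 0.35)^4
     ≈ Y · 3.3215

Percentage change = ((1 + 0.35)^4 − 1) × 100% ≈ 232.2%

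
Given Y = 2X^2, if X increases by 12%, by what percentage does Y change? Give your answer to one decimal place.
25.4%

For Y = 2X^2:
If X → X(1 + 0.12)
Then Y → Y · (1 + 0.12)^2
     = Y · 1.2544

Percentage change = ((1 + 0.12)^2 − 1) × 100% ≈ 25.4%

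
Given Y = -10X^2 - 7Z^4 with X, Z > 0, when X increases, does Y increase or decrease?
Y decreases

Taking the partial derivative:
∂Y/∂X = -20X

∂Y/∂X = -20X < 0 (assuming positive values)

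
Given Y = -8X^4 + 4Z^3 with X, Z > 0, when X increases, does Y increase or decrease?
Y decreases

Taking the partial derivative:
∂Y/∂X = -32X^3

∂Y/∂X = -32X^3 < 0 (assuming positive values)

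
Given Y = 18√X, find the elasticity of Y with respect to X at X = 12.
Elasticity = 1/2

Elasticity = (dY/dX) · (X/Y)

dY/dX = 9/√X
At X = 12: dY/dX = 3·√3/2, Y = 36·√3

Elasticity = (3·√3/2) · (12 / (36·√3)) = 1/2

Interpretation: for a small percentage change in X, the percentage change in Y is approximately 0.50 times as large.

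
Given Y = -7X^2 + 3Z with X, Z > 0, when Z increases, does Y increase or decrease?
Y increases

Taking the partial derivative:
∂Y/∂Z = 3

∂Y/∂Z = 3 > 0 (assuming positive values)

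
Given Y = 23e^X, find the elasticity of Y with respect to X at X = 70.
Elasticity = 70

Elasticity = (dY/dX) · (X/Y)

dY/dX = 23·e^X
At X = 70: dY/dX = 23·e^70, Y = 23·e^70

Elasticity = (23·e^70) · (70 / (23·e^70)) = 70

Interpretation: for a small percentage change in X, the percentage change in Y is approximately 70.00 times as large.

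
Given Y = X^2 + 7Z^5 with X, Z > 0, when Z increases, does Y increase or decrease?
Y increases

Taking the partial derivative:
∂Y/∂Z = 35Z^4

∂Y/∂Z = 35Z^4 > 0 (assuming positive values)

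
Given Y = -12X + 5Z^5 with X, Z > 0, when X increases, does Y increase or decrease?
Y decreases

Taking the partial derivative:
∂Y/∂X = -12

∂Y/∂X = -12 < 0 (assuming positive values)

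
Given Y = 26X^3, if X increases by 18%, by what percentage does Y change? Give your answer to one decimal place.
64.3%

For Y = 26X^3:
If X → X(1 + 0.18)
Then Y → Y · (1 + 0.18)^3
     ≈ Y · 1.6430

Percentage change = ((1 + 0.18)^3 − 1) × 100% ≈ 64.3%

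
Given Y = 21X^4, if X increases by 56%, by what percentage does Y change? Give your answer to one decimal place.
492.2%

For Y = 21X^4:
If X → X(1 + 0.56)
Then Y → Y · (1 + 0.56)^4
     ≈ Y · 5.9224

Percentage change = ((1 + 0.56)^4 − 1) × 100% ≈ 492.2%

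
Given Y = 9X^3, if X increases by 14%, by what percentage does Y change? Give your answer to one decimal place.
48.2%

For Y = 9X^3:
If X → X(1 + 0.14)
Then Y → Y · (1 + 0.14)^3
     ≈ Y · 1.4815

Percentage change = ((1 + 0.14)^3 − 1) × 100% ≈ 48.2%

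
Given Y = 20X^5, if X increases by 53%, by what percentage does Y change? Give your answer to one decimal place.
738.4%

For Y = 20X^5:
If X → X(1 + 0.53)
Then Y → Y · (1 + 0.53)^5
     ≈ Y · 8.3841

Percentage change = ((1 + 0.53)^5 − 1) × 100% ≈ 738.4%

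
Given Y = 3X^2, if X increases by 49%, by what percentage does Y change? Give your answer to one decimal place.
122.0%

For Y = 3X^2:
If X → X(1 + 0.49)
Then Y → Y · (1 + 0.49)^2
     = Y · 2.2201

Percentage change = ((1 + 0.49)^2 − 1) × 100% ≈ 122.0%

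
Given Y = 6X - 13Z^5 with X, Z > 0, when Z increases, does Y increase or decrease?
Y decreases

Taking the partial derivative:
∂Y/∂Z = -65Z^4

∂Y/∂Z = -65Z^4 < 0 (assuming positive values)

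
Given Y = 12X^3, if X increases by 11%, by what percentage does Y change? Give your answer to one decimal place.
36.8%

For Y = 12X^3:
If X → X(1 + 0.11)
Then Y → Y · (1 + 0.11)^3
     ≈ Y · 1.3676

Percentage change = ((1 + 0.11)^3 − 1) × 100% ≈ 36.8%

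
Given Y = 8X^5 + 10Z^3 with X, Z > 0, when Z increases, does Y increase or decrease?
Y increases

Taking the partial derivative:
∂Y/∂Z = 30Z^2

∂Y/∂Z = 30Z^2 > 0 (assuming positive values)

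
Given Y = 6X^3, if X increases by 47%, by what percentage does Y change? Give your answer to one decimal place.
217.7%

For Y = 6X^3:
If X → X(1 + 0.47)
Then Y → Y · (1 + 0.47)^3
     ≈ Y · 3.1765

Percentage change = ((1 + 0.47)^3 − 1) × 100% ≈ 217.7%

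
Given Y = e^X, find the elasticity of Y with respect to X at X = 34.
Elasticity = 34

Elasticity = (dY/dX) · (X/Y)

dY/dX = e^X
At X = 34: dY/dX = e^34, Y = e^34

Elasticity = (e^34) · (34 / (e^34)) = 34

Interpretation: for a small percentage change in X, the percentage change in Y is approximately 34.00 times as large.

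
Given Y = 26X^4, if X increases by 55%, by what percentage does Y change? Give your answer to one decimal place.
477.2%

For Y = 26X^4:
If X → X(1 + 0.55)
Then Y → Y · (1 + 0.55)^4
     ≈ Y · 5.7720

Percentage change = ((1 + 0.55)^4 − 1) × 100% ≈ 477.2%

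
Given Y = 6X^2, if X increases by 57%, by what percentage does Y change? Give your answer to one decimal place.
146.5%

For Y = 6X^2:
If X → X(1 + 0.57)
Then Y → Y · (1 + 0.57)^2
     = Y · 2.4649

Percentage change = ((1 + 0.57)^2 − 1) × 100% ≈ 146.5%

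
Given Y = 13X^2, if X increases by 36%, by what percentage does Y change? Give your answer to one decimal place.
85.0%

For Y = 13X^2:
If X → X(1 + 0.36)
Then Y → Y · (1 + 0.36)^2
     = Y · 1.8496

Percentage change = ((1 + 0.36)^2 − 1) × 100% ≈ 85.0%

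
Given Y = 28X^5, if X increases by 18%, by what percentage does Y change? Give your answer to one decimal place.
128.8%

For Y = 28X^5:
If X → X(1 + 0.18)
Then Y → Y · (1 + 0.18)^5
     ≈ Y · 2.2878

Percentage change = ((1 + 0.18)^5 − 1) × 100% ≈ 128.8%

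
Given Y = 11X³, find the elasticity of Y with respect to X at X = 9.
Elasticity = 3

Elasticity = (dY/dX) · (X/Y)

dY/dX = 33·X²
At X = 9: dY/dX = 2673, Y = 8019

Elasticity = 2673 · (9 / 8019) = 3

Interpretation: for a small percentage change in X, the percentage change in Y is approximately 3.00 times as large.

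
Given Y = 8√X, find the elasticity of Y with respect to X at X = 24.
Elasticity = 1/2

Elasticity = (dY/dX) · (X/Y)

dY/dX = 4/√X
At X = 24: dY/dX = √6/3, Y = 16·√6

Elasticity = (√6/3) · (24 / (16·√6)) = 1/2

Interpretation: for a small percentage change in X, the percentage change in Y is approximately 0.50 times as large.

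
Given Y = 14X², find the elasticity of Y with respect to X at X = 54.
Elasticity = 2

Elasticity = (dY/dX) · (X/Y)

dY/dX = 28·X
At X = 54: dY/dX = 1512, Y = 40824

Elasticity = 1512 · (54 / 40824) = 2

Interpretation: for a small percentage change in X, the percentage change in Y is approximately 2.00 times as large.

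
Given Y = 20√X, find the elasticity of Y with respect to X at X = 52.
Elasticity = 1/2

Elasticity = (dY/dX) · (X/Y)

dY/dX = 10/√X
At X = 52: dY/dX = 5·√13/13, Y = 40·√13

Elasticity = (5·√13/13) · (52 / (40·√13)) = 1/2

Interpretation: for a small percentage change in X, the percentage change in Y is approximately 0.50 times as large.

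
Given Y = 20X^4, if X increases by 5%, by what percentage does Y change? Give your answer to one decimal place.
21.6%

For Y = 20X^4:
If X → X(1 + 0.05)
Then Y → Y · (1 + 0.05)^4
     ≈ Y · 1.2155

Percentage change = ((1 + 0.05)^4 − 1) × 100% ≈ 21.6%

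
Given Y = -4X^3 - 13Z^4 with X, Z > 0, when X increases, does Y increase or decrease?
Y decreases

Taking the partial derivative:
∂Y/∂X = -12X^2

∂Y/∂X = -12X^2 < 0 (assuming positive values)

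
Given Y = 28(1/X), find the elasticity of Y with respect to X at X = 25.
Elasticity = -1

Elasticity = (dY/dX) · (X/Y)

dY/dX = -28/X²
At X = 25: dY/dX = -28/625, Y = 28/25

Elasticity = (-28/625) · (25 / (28/25)) = -1

Interpretation: for a small percentage change in X, the percentage change in Y is approximately -1.00 times as large.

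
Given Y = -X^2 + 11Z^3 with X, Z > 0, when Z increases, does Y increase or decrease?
Y increases

Taking the partial derivative:
∂Y/∂Z = 33Z^2

∂Y/∂Z = 33Z^2 > 0 (assuming positive values)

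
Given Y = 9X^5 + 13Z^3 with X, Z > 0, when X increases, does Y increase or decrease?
Y increases

Taking the partial derivative:
∂Y/∂X = 45X^4

∂Y/∂X = 45X^4 > 0 (assuming positive values)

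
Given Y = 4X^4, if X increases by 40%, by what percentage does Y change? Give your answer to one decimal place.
284.2%

For Y = 4X^4:
If X → X(1 + 0.4)
Then Y → Y · (1 + 0.4)^4
     = Y · 3.8416

Percentage change = ((1 + 0.4)^4 − 1) × 100% ≈ 284.2%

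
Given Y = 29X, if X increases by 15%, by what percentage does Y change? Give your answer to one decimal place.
15.0%

For Y = 29X:
If X → X(1 + 0.15)
Then Y → Y · (1 + 0.15)^1
     = Y · 1.1500

Percentage change = ((1 + 0.15)^1 − 1) × 100% = 15.0%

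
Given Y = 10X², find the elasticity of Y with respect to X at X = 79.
Elasticity = 2

Elasticity = (dY/dX) · (X/Y)

dY/dX = 20·X
At X = 79: dY/dX = 1580, Y = 62410

Elasticity = 1580 · (79 / 62410) = 2

Interpretation: for a small percentage change in X, the percentage change in Y is approximately 2.00 times as large.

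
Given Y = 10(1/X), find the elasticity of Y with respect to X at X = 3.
Elasticity = -1

Elasticity = (dY/dX) · (X/Y)

dY/dX = -10/X²
At X = 3: dY/dX = -10/9, Y = 10/3

Elasticity = (-10/9) · (3 / (10/3)) = -1

Interpretation: for a small percentage change in X, the percentage change in Y is approximately -1.00 times as large.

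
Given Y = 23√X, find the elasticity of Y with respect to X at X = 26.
Elasticity = 1/2

Elasticity = (dY/dX) · (X/Y)

dY/dX = 23/(2·√X)
At X = 26: dY/dX = 23·√26/52, Y = 23·√26

Elasticity = (23·√26/52) · (26 / (23·√26)) = 1/2

Interpretation: for a small percentage change in X, the percentage change in Y is approximately 0.50 times as large.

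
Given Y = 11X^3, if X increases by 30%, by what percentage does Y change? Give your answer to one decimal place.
119.7%

For Y = 11X^3:
If X → X(1 + 0.3)
Then Y → Y · (1 + 0.3)^3
     = Y · 2.1970

Percentage change = ((1 + 0.3)^3 − 1) × 100% = 119.7%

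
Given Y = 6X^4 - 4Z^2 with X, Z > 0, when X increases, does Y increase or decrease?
Y increases

Taking the partial derivative:
∂Y/∂X = 24X^3

∂Y/∂X = 24X^3 > 0 (assuming positive values)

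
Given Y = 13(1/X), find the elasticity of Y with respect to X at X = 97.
Elasticity = -1

Elasticity = (dY/dX) · (X/Y)

dY/dX = -13/X²
At X = 97: dY/dX = -13/9409, Y = 13/97

Elasticity = (-13/9409) · (97 / (13/97)) = -1

Interpretation: for a small percentage change in X, the percentage change in Y is approximately -1.00 times as large.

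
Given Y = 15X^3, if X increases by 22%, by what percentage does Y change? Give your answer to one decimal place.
81.6%

For Y = 15X^3:
If X → X(1 + 0.22)
Then Y → Y · (1 + 0.22)^3
     ≈ Y · 1.8158

Percentage change = ((1 + 0.22)^3 − 1) × 100% ≈ 81.6%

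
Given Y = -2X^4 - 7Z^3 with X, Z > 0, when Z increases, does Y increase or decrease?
Y decreases

Taking the partial derivative:
∂Y/∂Z = -21Z^2

∂Y/∂Z = -21Z^2 < 0 (assuming positive values)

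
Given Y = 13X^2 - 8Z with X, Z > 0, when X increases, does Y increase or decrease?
Y increases

Taking the partial derivative:
∂Y/∂X = 26X

∂Y/∂X = 26X > 0 (assuming positive values)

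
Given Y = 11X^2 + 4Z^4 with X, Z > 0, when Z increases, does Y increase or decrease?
Y increases

Taking the partial derivative:
∂Y/∂Z = 16Z^3

∂Y/∂Z = 16Z^3 > 0 (assuming positive values)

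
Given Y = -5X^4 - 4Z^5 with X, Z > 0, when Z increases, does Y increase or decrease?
Y decreases

Taking the partial derivative:
∂Y/∂Z = -20Z^4

∂Y/∂Z = -20Z^4 < 0 (assuming positive values)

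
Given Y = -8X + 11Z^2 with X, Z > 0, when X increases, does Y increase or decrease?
Y decreases

Taking the partial derivative:
∂Y/∂X = -8

∂Y/∂X = -8 < 0 (assuming positive values)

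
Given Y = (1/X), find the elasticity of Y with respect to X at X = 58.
Elasticity = -1

Elasticity = (dY/dX) · (X/Y)

dY/dX = -1/X²
At X = 58: dY/dX = -1/3364, Y = 1/58

Elasticity = (-1/3364) · (58 / (1/58)) = -1

Interpretation: for a small percentage change in X, the percentage change in Y is approximately -1.00 times as large.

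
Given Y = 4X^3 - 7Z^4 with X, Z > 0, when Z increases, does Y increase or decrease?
Y decreases

Taking the partial derivative:
∂Y/∂Z = -28Z^3

∂Y/∂Z = -28Z^3 < 0 (assuming positive values)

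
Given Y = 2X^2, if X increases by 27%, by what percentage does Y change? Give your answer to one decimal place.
61.3%

For Y = 2X^2:
If X → X(1 + 0.27)
Then Y → Y · (1 + 0.27)^2
     = Y · 1.6129

Percentage change = ((1 + 0.27)^2 − 1) × 100% ≈ 61.3%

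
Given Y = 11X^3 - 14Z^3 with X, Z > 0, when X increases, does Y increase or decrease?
Y increases

Taking the partial derivative:
∂Y/∂X = 33X^2

∂Y/∂X = 33X^2 > 0 (assuming positive values)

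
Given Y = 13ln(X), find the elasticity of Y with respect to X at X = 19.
Elasticity = 1/ln(19) ≈ 0.3396

Elasticity = (dY/dX) · (X/Y)

dY/dX = 13/X
At X = 19: dY/dX = 13/19, Y = 13·ln(19)

Elasticity = (13/19) · (19 / (13·ln(19))) = 1/ln(19) ≈ 0.3396

Interpretation: for a small percentage change in X, the percentage change in Y is approximately 0.34 times as large.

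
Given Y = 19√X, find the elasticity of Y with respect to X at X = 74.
Elasticity = 1/2

Elasticity = (dY/dX) · (X/Y)

dY/dX = 19/(2·√X)
At X = 74: dY/dX = 19·√74/148, Y = 19·√74

Elasticity = (19·√74/148) · (74 / (19·√74)) = 1/2

Interpretation: for a small percentage change in X, the percentage change in Y is approximately 0.50 times as large.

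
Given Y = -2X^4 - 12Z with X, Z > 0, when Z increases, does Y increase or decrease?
Y decreases

Taking the partial derivative:
∂Y/∂Z = -12

∂Y/∂Z = -12 < 0 (assuming positive values)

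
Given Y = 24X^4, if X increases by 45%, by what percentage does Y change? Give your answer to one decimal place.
342.1%

For Y = 24X^4:
If X → X(1 + 0.45)
Then Y → Y · (1 + 0.45)^4
     ≈ Y · 4.4205

Percentage change = ((1 + 0.45)^4 − 1) × 100% ≈ 342.1%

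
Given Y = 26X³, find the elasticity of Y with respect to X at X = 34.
Elasticity = 3

Elasticity = (dY/dX) · (X/Y)

dY/dX = 78·X²
At X = 34: dY/dX = 90168, Y = 1021904

Elasticity = 90168 · (34 / 1021904) = 3

Interpretation: for a small percentage change in X, the percentage change in Y is approximately 3.00 times as large.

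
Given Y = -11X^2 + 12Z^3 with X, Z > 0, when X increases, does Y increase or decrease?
Y decreases

Taking the partial derivative:
∂Y/∂X = -22X

∂Y/∂X = -22X < 0 (assuming positive values)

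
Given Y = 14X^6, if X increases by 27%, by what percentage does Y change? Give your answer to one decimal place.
319.6%

For Y = 14X^6:
If X → X(1 + 0.27)
Then Y → Y · (1 + 0.27)^6
     ≈ Y · 4.1959

Percentage change = ((1 + 0.27)^6 − 1) × 100% ≈ 319.6%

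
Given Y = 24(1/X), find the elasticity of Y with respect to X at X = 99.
Elasticity = -1

Elasticity = (dY/dX) · (X/Y)

dY/dX = -24/X²
At X = 99: dY/dX = -8/3267, Y = 8/33

Elasticity = (-8/3267) · (99 / (8/33)) = -1

Interpretation: for a small percentage change in X, the percentage change in Y is approximately -1.00 times as large.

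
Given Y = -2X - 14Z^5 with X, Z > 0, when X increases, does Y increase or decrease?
Y decreases

Taking the partial derivative:
∂Y/∂X = -2

∂Y/∂X = -2 < 0 (assuming positive values)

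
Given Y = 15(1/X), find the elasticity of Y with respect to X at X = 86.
Elasticity = -1

Elasticity = (dY/dX) · (X/Y)

dY/dX = -15/X²
At X = 86: dY/dX = -15/7396, Y = 15/86

Elasticity = (-15/7396) · (86 / (15/86)) = -1

Interpretation: for a small percentage change in X, the percentage change in Y is approximately -1.00 times as large.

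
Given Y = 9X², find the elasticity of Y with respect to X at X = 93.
Elasticity = 2

Elasticity = (dY/dX) · (X/Y)

dY/dX = 18·X
At X = 93: dY/dX = 1674, Y = 77841

Elasticity = 1674 · (93 / 77841) = 2

Interpretation: for a small percentage change in X, the percentage change in Y is approximately 2.00 times as large.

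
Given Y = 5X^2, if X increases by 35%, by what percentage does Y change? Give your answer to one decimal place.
82.3%

For Y = 5X^2:
If X → X(1 + 0.35)
Then Y → Y · (1 + 0.35)^2
     = Y · 1.8225

Percentage change = ((1 + 0.35)^2 − 1) × 100% ≈ 82.3%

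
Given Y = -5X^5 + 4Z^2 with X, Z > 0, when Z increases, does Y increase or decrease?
Y increases

Taking the partial derivative:
∂Y/∂Z = 8Z

∂Y/∂Z = 8Z > 0 (assuming positive values)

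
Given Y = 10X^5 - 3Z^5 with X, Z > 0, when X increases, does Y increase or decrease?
Y increases

Taking the partial derivative:
∂Y/∂X = 50X^4

∂Y/∂X = 50X^4 > 0 (assuming positive values)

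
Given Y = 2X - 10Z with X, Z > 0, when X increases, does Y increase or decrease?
Y increases

Taking the partial derivative:
∂Y/∂X = 2

∂Y/∂X = 2 > 0 (assuming positive values)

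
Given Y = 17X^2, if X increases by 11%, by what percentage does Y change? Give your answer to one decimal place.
23.2%

For Y = 17X^2:
If X → X(1 + 0.11)
Then Y → Y · (1 + 0.11)^2
     = Y · 1.2321

Percentage change = ((1 + 0.11)^2 − 1) × 100% ≈ 23.2%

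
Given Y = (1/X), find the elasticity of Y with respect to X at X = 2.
Elasticity = -1

Elasticity = (dY/dX) · (X/Y)

dY/dX = -1/X²
At X = 2: dY/dX = -1/4, Y = 1/2

Elasticity = (-1/4) · (2 / (1/2)) = -1

Interpretation: for a small percentage change in X, the percentage change in Y is approximately -1.00 times as large.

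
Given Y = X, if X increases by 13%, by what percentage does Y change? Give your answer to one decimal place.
13.0%

For Y = X:
If X → X(1 + 0.13)
Then Y → Y · (1 + 0.13)^1
     = Y · 1.1300

Percentage change = ((1 + 0.13)^1 − 1) × 100% = 13.0%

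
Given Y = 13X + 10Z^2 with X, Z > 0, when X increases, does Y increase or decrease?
Y increases

Taking the partial derivative:
∂Y/∂X = 13

∂Y/∂X = 13 > 0 (assuming positive values)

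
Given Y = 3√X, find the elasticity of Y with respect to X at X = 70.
Elasticity = 1/2

Elasticity = (dY/dX) · (X/Y)

dY/dX = 3/(2·√X)
At X = 70: dY/dX = 3·√70/140, Y = 3·√70

Elasticity = (3·√70/140) · (70 / (3·√70)) = 1/2

Interpretation: for a small percentage change in X, the percentage change in Y is approximately 0.50 times as large.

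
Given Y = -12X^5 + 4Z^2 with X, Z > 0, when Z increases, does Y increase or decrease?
Y increases

Taking the partial derivative:
∂Y/∂Z = 8Z

∂Y/∂Z = 8Z > 0 (assuming positive values)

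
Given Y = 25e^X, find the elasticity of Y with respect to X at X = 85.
Elasticity = 85

Elasticity = (dY/dX) · (X/Y)

dY/dX = 25·e^X
At X = 85: dY/dX = 25·e^85, Y = 25·e^85

Elasticity = (25·e^85) · (85 / (25·e^85)) = 85

Interpretation: for a small percentage change in X, the percentage change in Y is approximately 85.00 times as large.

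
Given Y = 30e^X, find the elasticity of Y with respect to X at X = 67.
Elasticity = 67

Elasticity = (dY/dX) · (X/Y)

dY/dX = 30·e^X
At X = 67: dY/dX = 30·e^67, Y = 30·e^67

Elasticity = (30·e^67) · (67 / (30·e^67)) = 67

Interpretation: for a small percentage change in X, the percentage change in Y is approximately 67.00 times as large.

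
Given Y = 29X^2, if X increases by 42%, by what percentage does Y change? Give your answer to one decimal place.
101.6%

For Y = 29X^2:
If X → X(1 + 0.42)
Then Y → Y · (1 + 0.42)^2
     = Y · 2.0164

Percentage change = ((1 + 0.42)^2 − 1) × 100% ≈ 101.6%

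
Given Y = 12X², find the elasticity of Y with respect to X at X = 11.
Elasticity = 2

Elasticity = (dY/dX) · (X/Y)

dY/dX = 24·X
At X = 11: dY/dX = 264, Y = 1452

Elasticity = 264 · (11 / 1452) = 2

Interpretation: for a small percentage change in X, the percentage change in Y is approximately 2.00 times as large.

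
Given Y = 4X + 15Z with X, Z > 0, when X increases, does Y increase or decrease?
Y increases

Taking the partial derivative:
∂Y/∂X = 4

∂Y/∂X = 4 > 0 (assuming positive values)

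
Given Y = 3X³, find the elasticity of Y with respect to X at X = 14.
Elasticity = 3

Elasticity = (dY/dX) · (X/Y)

dY/dX = 9·X²
At X = 14: dY/dX = 1764, Y = 8232

Elasticity = 1764 · (14 / 8232) = 3

Interpretation: for a small percentage change in X, the percentage change in Y is approximately 3.00 times as large.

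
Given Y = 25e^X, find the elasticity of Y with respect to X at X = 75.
Elasticity = 75

Elasticity = (dY/dX) · (X/Y)

dY/dX = 25·e^X
At X = 75: dY/dX = 25·e^75, Y = 25·e^75

Elasticity = (25·e^75) · (75 / (25·e^75)) = 75

Interpretation: for a small percentage change in X, the percentage change in Y is approximately 75.00 times as large.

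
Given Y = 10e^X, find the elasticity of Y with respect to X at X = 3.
Elasticity = 3

Elasticity = (dY/dX) · (X/Y)

dY/dX = 10·e^X
At X = 3: dY/dX = 10·e^3, Y = 10·e^3

Elasticity = (10·e^3) · (3 / (10·e^3)) = 3

Interpretation: for a small percentage change in X, the percentage change in Y is approximately 3.00 times as large.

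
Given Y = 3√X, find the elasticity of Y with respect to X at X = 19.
Elasticity = 1/2

Elasticity = (dY/dX) · (X/Y)

dY/dX = 3/(2·√X)
At X = 19: dY/dX = 3·√19/38, Y = 3·√19

Elasticity = (3·√19/38) · (19 / (3·√19)) = 1/2

Interpretation: for a small percentage change in X, the percentage change in Y is approximately 0.50 times as large.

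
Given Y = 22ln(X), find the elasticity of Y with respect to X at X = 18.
Elasticity = 1/ln(18) ≈ 0.3460

Elasticity = (dY/dX) · (X/Y)

dY/dX = 22/X
At X = 18: dY/dX = 11/9, Y = 22·ln(18)

Elasticity = (11/9) · (18 / (22·ln(18))) = 1/ln(18) ≈ 0.3460

Interpretation: for a small percentage change in X, the percentage change in Y is approximately 0.35 times as large.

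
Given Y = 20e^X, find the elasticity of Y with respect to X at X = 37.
Elasticity = 37

Elasticity = (dY/dX) · (X/Y)

dY/dX = 20·e^X
At X = 37: dY/dX = 20·e^37, Y = 20·e^37

Elasticity = (20·e^37) · (37 / (20·e^37)) = 37

Interpretation: for a small percentage change in X, the percentage change in Y is approximately 37.00 times as large.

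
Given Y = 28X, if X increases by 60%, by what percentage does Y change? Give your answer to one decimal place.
60.0%

For Y = 28X:
If X → X(1 + 0.6)
Then Y → Y · (1 + 0.6)^1
     = Y · 1.6000

Percentage change = ((1 + 0.6)^1 − 1) × 100% = 60.0%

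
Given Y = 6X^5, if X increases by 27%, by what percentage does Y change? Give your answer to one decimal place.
230.4%

For Y = 6X^5:
If X → X(1 + 0.27)
Then Y → Y · (1 + 0.27)^5
     ≈ Y · 3.3038

Percentage change = ((1 + 0.27)^5 − 1) × 100% ≈ 230.4%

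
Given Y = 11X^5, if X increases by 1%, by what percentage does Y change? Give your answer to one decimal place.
5.1%

For Y = 11X^5:
If X → X(1 + 0.01)
Then Y → Y · (1 + 0.01)^5
     ≈ Y · 1.0510

Percentage change = ((1 + 0.01)^5 − 1) × 100% ≈ 5.1%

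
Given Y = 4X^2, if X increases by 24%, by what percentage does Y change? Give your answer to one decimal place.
53.8%

For Y = 4X^2:
If X → X(1 + 0.24)
Then Y → Y · (1 + 0.24)^2
     = Y · 1.5376

Percentage change = ((1 + 0.24)^2 − 1) × 100% ≈ 53.8%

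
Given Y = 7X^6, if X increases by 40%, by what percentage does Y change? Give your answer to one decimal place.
653.0%

For Y = 7X^6:
If X → X(1 + 0.4)
Then Y → Y · (1 + 0.4)^6
     ≈ Y · 7.5295

Percentage change = ((1 + 0.4)^6 − 1) × 100% ≈ 653.0%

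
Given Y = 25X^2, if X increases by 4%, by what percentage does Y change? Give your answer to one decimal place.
8.2%

For Y = 25X^2:
If X → X(1 + 0.04)
Then Y → Y · (1 + 0.04)^2
     = Y · 1.0816

Percentage change = ((1 + 0.04)^2 − 1) × 100% ≈ 8.2%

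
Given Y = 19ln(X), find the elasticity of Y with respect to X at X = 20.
Elasticity = 1/ln(20) ≈ 0.3338

Elasticity = (dY/dX) · (X/Y)

dY/dX = 19/X
At X = 20: dY/dX = 19/20, Y = 19·ln(20)

Elasticity = (19/20) · (20 / (19·ln(20))) = 1/ln(20) ≈ 0.3338

Interpretation: for a small percentage change in X, the percentage change in Y is approximately 0.33 times as large.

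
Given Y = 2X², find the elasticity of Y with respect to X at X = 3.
Elasticity = 2

Elasticity = (dY/dX) · (X/Y)

dY/dX = 4·X
At X = 3: dY/dX = 12, Y = 18

Elasticity = 12 · (3 / 18) = 2

Interpretation: for a small percentage change in X, the percentage change in Y is approximately 2.00 times as large.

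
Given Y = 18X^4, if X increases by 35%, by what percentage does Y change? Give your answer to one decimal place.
232.2%

For Y = 18X^4:
If X → X(1 + 0.35)
Then Y → Y · (1 + 0.35)^4
     ≈ Y · 3.3215

Percentage change = ((1 + 0.35)^4 − 1) × 100% ≈ 232.2%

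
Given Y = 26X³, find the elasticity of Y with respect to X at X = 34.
Elasticity = 3

Elasticity = (dY/dX) · (X/Y)

dY/dX = 78·X²
At X = 34: dY/dX = 90168, Y = 1021904

Elasticity = 90168 · (34 / 1021904) = 3

Interpretation: for a small percentage change in X, the percentage change in Y is approximately 3.00 times as large.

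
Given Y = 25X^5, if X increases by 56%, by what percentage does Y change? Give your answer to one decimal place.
823.9%

For Y = 25X^5:
If X → X(1 + 0.56)
Then Y → Y · (1 + 0.56)^5
     ≈ Y · 9.2390

Percentage change = ((1 + 0.56)^5 − 1) × 100% ≈ 823.9%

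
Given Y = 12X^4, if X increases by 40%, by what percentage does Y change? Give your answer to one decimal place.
284.2%

For Y = 12X^4:
If X → X(1 + 0.4)
Then Y → Y · (1 + 0.4)^4
     = Y · 3.8416

Percentage change = ((1 + 0.4)^4 − 1) × 100% ≈ 284.2%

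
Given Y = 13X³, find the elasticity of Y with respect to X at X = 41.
Elasticity = 3

Elasticity = (dY/dX) · (X/Y)

dY/dX = 39·X²
At X = 41: dY/dX = 65559, Y = 895973

Elasticity = 65559 · (41 / 895973) = 3

Interpretation: for a small percentage change in X, the percentage change in Y is approximately 3.00 times as large.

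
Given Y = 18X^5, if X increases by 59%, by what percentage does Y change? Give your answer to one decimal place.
916.2%

For Y = 18X^5:
If X → X(1 + 0.59)
Then Y → Y · (1 + 0.59)^5
     ≈ Y · 10.1622

Percentage change = ((1 + 0.59)^5 − 1) × 100% ≈ 916.2%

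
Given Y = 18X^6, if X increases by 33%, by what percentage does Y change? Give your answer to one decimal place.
453.5%

For Y = 18X^6:
If X → X(1 + 0.33)
Then Y → Y · (1 + 0.33)^6
     ≈ Y · 5.5349

Percentage change = ((1 + 0.33)^6 − 1) × 100% ≈ 453.5%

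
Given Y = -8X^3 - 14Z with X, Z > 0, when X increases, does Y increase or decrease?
Y decreases

Taking the partial derivative:
∂Y/∂X = -24X^2

∂Y/∂X = -24X^2 < 0 (assuming positive values)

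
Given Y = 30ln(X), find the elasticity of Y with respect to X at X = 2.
Elasticity = 1/ln(2) ≈ 1.4427

Elasticity = (dY/dX) · (X/Y)

dY/dX = 30/X
At X = 2: dY/dX = 15, Y = 30·ln(2)

Elasticity = 15 · (2 / (30·ln(2))) = 1/ln(2) ≈ 1.4427

Interpretation: for a small percentage change in X, the percentage change in Y is approximately 1.44 times as large.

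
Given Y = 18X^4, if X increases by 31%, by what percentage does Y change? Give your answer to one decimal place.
194.5%

For Y = 18X^4:
If X → X(1 + 0.31)
Then Y → Y · (1 + 0.31)^4
     ≈ Y · 2.9450

Percentage change = ((1 + 0.31)^4 − 1) × 100% ≈ 194.5%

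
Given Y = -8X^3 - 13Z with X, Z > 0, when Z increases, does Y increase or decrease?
Y decreases

Taking the partial derivative:
∂Y/∂Z = -13

∂Y/∂Z = -13 < 0 (assuming positive values)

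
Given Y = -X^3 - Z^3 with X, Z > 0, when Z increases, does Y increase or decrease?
Y decreases

Taking the partial derivative:
∂Y/∂Z = -3Z^2

∂Y/∂Z = -3Z^2 < 0 (assuming positive values)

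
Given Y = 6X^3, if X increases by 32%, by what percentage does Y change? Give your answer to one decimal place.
130.0%

For Y = 6X^3:
If X → X(1 + 0.32)
Then Y → Y · (1 + 0.32)^3
     ≈ Y · 2.3000

Percentage change = ((1 + 0.32)^3 − 1) × 100% ≈ 130.0%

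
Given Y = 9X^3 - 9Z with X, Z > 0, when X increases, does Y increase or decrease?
Y increases

Taking the partial derivative:
∂Y/∂X = 27X^2

∂Y/∂X = 27X^2 > 0 (assuming positive values)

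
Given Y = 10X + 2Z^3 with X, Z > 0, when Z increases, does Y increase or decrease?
Y increases

Taking the partial derivative:
∂Y/∂Z = 6Z^2

∂Y/∂Z = 6Z^2 > 0 (assuming positive values)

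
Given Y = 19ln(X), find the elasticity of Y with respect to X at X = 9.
Elasticity = 1/ln(9) ≈ 0.4551

Elasticity = (dY/dX) · (X/Y)

dY/dX = 19/X
At X = 9: dY/dX = 19/9, Y = 19·ln(9)

Elasticity = (19/9) · (9 / (19·ln(9))) = 1/ln(9) ≈ 0.4551

Interpretation: for a small percentage change in X, the percentage change in Y is approximately 0.46 times as large.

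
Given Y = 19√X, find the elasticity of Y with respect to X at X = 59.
Elasticity = 1/2

Elasticity = (dY/dX) · (X/Y)

dY/dX = 19/(2·√X)
At X = 59: dY/dX = 19·√59/118, Y = 19·√59

Elasticity = (19·√59/118) · (59 / (19·√59)) = 1/2

Interpretation: for a small percentage change in X, the percentage change in Y is approximately 0.50 times as large.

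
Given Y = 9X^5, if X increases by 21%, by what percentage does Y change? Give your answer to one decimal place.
159.4%

For Y = 9X^5:
If X → X(1 + 0.21)
Then Y → Y · (1 + 0.21)^5
     ≈ Y · 2.5937

Percentage change = ((1 + 0.21)^5 − 1) × 100% ≈ 159.4%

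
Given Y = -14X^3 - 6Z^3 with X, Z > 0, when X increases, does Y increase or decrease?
Y decreases

Taking the partial derivative:
∂Y/∂X = -42X^2

∂Y/∂X = -42X^2 < 0 (assuming positive values)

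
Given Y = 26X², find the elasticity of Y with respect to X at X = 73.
Elasticity = 2

Elasticity = (dY/dX) · (X/Y)

dY/dX = 52·X
At X = 73: dY/dX = 3796, Y = 138554

Elasticity = 3796 · (73 / 138554) = 2

Interpretation: for a small percentage change in X, the percentage change in Y is approximately 2.00 times as large.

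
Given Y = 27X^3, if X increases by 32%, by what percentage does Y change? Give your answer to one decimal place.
130.0%

For Y = 27X^3:
If X → X(1 + 0.32)
Then Y → Y · (1 + 0.32)^3
     ≈ Y · 2.3000

Percentage change = ((1 + 0.32)^3 − 1) × 100% ≈ 130.0%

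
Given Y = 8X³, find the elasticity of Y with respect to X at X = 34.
Elasticity = 3

Elasticity = (dY/dX) · (X/Y)

dY/dX = 24·X²
At X = 34: dY/dX = 27744, Y = 314432

Elasticity = 27744 · (34 / 314432) = 3

Interpretation: for a small percentage change in X, the percentage change in Y is approximately 3.00 times as large.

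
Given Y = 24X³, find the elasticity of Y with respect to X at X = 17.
Elasticity = 3

Elasticity = (dY/dX) · (X/Y)

dY/dX = 72·X²
At X = 17: dY/dX = 20808, Y = 117912

Elasticity = 20808 · (17 / 117912) = 3

Interpretation: for a small percentage change in X, the percentage change in Y is approximately 3.00 times as large.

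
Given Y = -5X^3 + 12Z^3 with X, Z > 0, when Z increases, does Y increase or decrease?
Y increases

Taking the partial derivative:
∂Y/∂Z = 36Z^2

∂Y/∂Z = 36Z^2 > 0 (assuming positive values)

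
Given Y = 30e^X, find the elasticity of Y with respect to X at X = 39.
Elasticity = 39

Elasticity = (dY/dX) · (X/Y)

dY/dX = 30·e^X
At X = 39: dY/dX = 30·e^39, Y = 30·e^39

Elasticity = (30·e^39) · (39 / (30·e^39)) = 39

Interpretation: for a small percentage change in X, the percentage change in Y is approximately 39.00 times as large.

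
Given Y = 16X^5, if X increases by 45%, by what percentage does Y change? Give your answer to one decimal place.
541.0%

For Y = 16X^5:
If X → X(1 + 0.45)
Then Y → Y · (1 + 0.45)^5
     ≈ Y · 6.4097

Percentage change = ((1 + 0.45)^5 − 1) × 100% ≈ 541.0%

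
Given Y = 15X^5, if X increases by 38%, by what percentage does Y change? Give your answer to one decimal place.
400.5%

For Y = 15X^5:
If X → X(1 + 0.38)
Then Y → Y · (1 + 0.38)^5
     ≈ Y · 5.0049

Percentage change = ((1 + 0.38)^5 − 1) × 100% ≈ 400.5%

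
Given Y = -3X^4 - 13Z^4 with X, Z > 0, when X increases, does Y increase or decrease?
Y decreases

Taking the partial derivative:
∂Y/∂X = -12X^3

∂Y/∂X = -12X^3 < 0 (assuming positive values)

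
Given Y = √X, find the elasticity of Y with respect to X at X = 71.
Elasticity = 1/2

Elasticity = (dY/dX) · (X/Y)

dY/dX = 1/(2·√X)
At X = 71: dY/dX = √71/142, Y = √71

Elasticity = (√71/142) · (71 / (√71)) = 1/2

Interpretation: for a small percentage change in X, the percentage change in Y is approximately 0.50 times as large.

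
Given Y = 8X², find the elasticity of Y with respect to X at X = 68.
Elasticity = 2

Elasticity = (dY/dX) · (X/Y)

dY/dX = 16·X
At X = 68: dY/dX = 1088, Y = 36992

Elasticity = 1088 · (68 / 36992) = 2

Interpretation: for a small percentage change in X, the percentage change in Y is approximately 2.00 times as large.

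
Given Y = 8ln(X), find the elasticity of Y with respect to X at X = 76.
Elasticity = 1/ln(76) ≈ 0.2309

Elasticity = (dY/dX) · (X/Y)

dY/dX = 8/X
At X = 76: dY/dX = 2/19, Y = 8·ln(76)

Elasticity = (2/19) · (76 / (8·ln(76))) = 1/ln(76) ≈ 0.2309

Interpretation: for a small percentage change in X, the percentage change in Y is approximately 0.23 times as large.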